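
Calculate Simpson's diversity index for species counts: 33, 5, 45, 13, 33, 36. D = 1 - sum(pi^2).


Total N = 33 + 5 + 45 + 13 + 33 + 36 = 165
Per-species terms:
  p = 33/165 = 0.200000; p^2 = 0.200000^2 = 0.040000
  p = 5/165 = 0.030303; p^2 = 0.030303^2 = 0.000918
  p = 45/165 = 0.272727; p^2 = 0.272727^2 = 0.074380
  p = 13/165 = 0.078788; p^2 = 0.078788^2 = 0.006208
  p = 33/165 = 0.200000; p^2 = 0.200000^2 = 0.040000
  p = 36/165 = 0.218182; p^2 = 0.218182^2 = 0.047603
sum(p^2) = 0.040000 + 0.000918 + 0.074380 + 0.006208 + 0.040000 + 0.047603 = 0.209109
D = 1 - 0.209109 = 0.790891 ≈ 0.7909

0.7909


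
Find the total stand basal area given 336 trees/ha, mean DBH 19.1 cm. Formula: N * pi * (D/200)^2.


(D/200)^2 = (19.1/200)^2 = 0.0955^2 = 0.00912025
Individual BA = 3.141593 * 0.00912025 = 0.0286521 m^2
Stand BA = 336 * 0.0286521 = 9.62711 ≈ 9.63 m^2/ha

9.63 m^2/ha


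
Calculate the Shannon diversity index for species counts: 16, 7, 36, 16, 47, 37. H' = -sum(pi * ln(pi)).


Total N = 16 + 7 + 36 + 16 + 47 + 37 = 159
Per-species terms:
  p = 16/159 = 0.100629; ln(p) = -2.296315; p*ln(p) = 0.100629 * (-2.296315) = -0.231076
  p = 7/159 = 0.044025; ln(p) = -3.122998; p*ln(p) = 0.044025 * (-3.122998) = -0.137490
  p = 36/159 = 0.226415; ln(p) = -1.485386; p*ln(p) = 0.226415 * (-1.485386) = -0.336314
  p = 16/159 = 0.100629; ln(p) = -2.296315; p*ln(p) = 0.100629 * (-2.296315) = -0.231076
  p = 47/159 = 0.295597; ln(p) = -1.218758; p*ln(p) = 0.295597 * (-1.218758) = -0.360261
  p = 37/159 = 0.232704; ln(p) = -1.457988; p*ln(p) = 0.232704 * (-1.457988) = -0.339280
sum(p*ln(p)) = (-0.231076) + (-0.137490) + (-0.336314) + (-0.231076) + (-0.360261) + (-0.339280) = -1.635497
H' = -(-1.635497) = 1.635497 ≈ 1.6355

1.6355


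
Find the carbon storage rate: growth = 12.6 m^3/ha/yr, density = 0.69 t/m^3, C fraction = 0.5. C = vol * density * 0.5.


C = 12.6 * 0.69 * 0.5 = 4.347 ≈ 4.35 t C/ha/yr

4.35 t C/ha/yr


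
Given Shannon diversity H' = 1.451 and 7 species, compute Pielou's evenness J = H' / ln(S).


ln(7) = 1.94591
J = H' / ln(S) = 1.451 / 1.94591 = 0.745667 ≈ 0.7457

0.7457


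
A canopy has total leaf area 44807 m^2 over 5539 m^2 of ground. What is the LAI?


LAI = 44807 / 5539 = 8.0894 ≈ 8.09

8.09


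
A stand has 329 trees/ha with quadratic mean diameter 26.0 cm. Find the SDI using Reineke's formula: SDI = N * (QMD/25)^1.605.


QMD/25 = 26.0/25 = 1.04
(1.04)^1.605 = exp(1.605 * ln(1.04)) = exp(1.605 * 0.0392207) = exp(0.0629492) = 1.06497
SDI = 329 * 1.06497 = 350.375 ≈ 350

350


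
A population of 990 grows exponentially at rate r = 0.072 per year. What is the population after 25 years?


r*t = 0.072 * 25 = 1.8
exp(1.8) = 6.04965
N = 990 * 6.04965 = 5989.15 ≈ 5989

5989


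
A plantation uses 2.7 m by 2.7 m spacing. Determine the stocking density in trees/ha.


N = 10000 / 2.7^2 = 10000 / 7.29 = 1371.74 ≈ 1372 trees/ha

1372 trees/ha


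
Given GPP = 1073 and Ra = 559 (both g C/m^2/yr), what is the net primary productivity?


NPP = GPP - Ra = 1073 - 559 = 514 g C/m^2/yr

514 g C/m^2/yr


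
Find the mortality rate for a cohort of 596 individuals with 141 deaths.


Mortality rate = 141 / 596 = 0.236577 ≈ 0.2366

0.2366


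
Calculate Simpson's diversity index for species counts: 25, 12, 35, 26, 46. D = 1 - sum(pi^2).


Total N = 25 + 12 + 35 + 26 + 46 = 144
Per-species terms:
  p = 25/144 = 0.173611; p^2 = 0.173611^2 = 0.030141
  p = 12/144 = 0.083333; p^2 = 0.083333^2 = 0.006944
  p = 35/144 = 0.243056; p^2 = 0.243056^2 = 0.059076
  p = 26/144 = 0.180556; p^2 = 0.180556^2 = 0.032600
  p = 46/144 = 0.319444; p^2 = 0.319444^2 = 0.102044
sum(p^2) = 0.030141 + 0.006944 + 0.059076 + 0.032600 + 0.102044 = 0.230805
D = 1 - 0.230805 = 0.769195 ≈ 0.7692

0.7692


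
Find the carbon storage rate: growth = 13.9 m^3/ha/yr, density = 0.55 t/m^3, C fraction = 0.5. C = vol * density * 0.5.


C = 13.9 * 0.55 * 0.5 = 3.8225 ≈ 3.82 t C/ha/yr

3.82 t C/ha/yr


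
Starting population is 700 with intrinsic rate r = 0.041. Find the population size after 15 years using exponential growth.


r*t = 0.041 * 15 = 0.615
exp(0.615) = 1.84966
N = 700 * 1.84966 = 1294.76 ≈ 1295

1295


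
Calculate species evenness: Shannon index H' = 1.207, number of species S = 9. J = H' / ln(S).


ln(9) = 2.19722
J = H' / ln(S) = 1.207 / 2.19722 = 0.549331 ≈ 0.5493

0.5493


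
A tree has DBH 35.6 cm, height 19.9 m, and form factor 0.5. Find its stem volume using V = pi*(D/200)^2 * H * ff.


(D/200)^2 = (35.6/200)^2 = 0.178^2 = 0.031684
BA = 3.141593 * 0.031684 = 0.0995382 m^2
V = 0.0995382 * 19.9 * 0.5 = 0.990405 ≈ 0.990 m^3

0.990 m^3


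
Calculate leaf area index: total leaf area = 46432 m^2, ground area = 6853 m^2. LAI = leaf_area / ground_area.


LAI = 46432 / 6853 = 6.7754 ≈ 6.78

6.78


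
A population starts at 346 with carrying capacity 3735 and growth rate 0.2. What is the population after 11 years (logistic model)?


(K - N0)/N0 = (3735 - 346)/346 = 3389/346 = 9.79480
r*t = 0.2 * 11 = 2.2; exp(-2.2) = 0.110803
9.79480 * 0.110803 = 1.08529
1 + 1.08529 = 2.08529
N = 3735 / 2.08529 = 1791.12 ≈ 1791

1791


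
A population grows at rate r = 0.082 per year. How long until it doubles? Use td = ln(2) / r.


td = ln(2) / 0.082 = 0.693147 / 0.082 = 8.45301 ≈ 8.5 years

8.5 years


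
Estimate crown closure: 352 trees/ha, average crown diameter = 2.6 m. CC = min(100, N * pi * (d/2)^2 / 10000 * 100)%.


(d/2)^2 = (2.6/2)^2 = 1.3^2 = 1.69
Crown area = 3.141593 * 1.69 = 5.30929 m^2
N * area / 10000 * 100 = 352 * 5.30929 / 10000 * 100 = 18.6887
CC = min(100, 18.6887) = 18.6887 ≈ 18.7%

18.7%


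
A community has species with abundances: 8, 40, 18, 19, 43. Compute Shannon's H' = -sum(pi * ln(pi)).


Total N = 8 + 40 + 18 + 19 + 43 = 128
Per-species terms:
  p = 8/128 = 0.062500; ln(p) = -2.772589; p*ln(p) = 0.062500 * (-2.772589) = -0.173287
  p = 40/128 = 0.312500; ln(p) = -1.163151; p*ln(p) = 0.312500 * (-1.163151) = -0.363485
  p = 18/128 = 0.140625; ln(p) = -1.961659; p*ln(p) = 0.140625 * (-1.961659) = -0.275858
  p = 19/128 = 0.148438; ln(p) = -1.907588; p*ln(p) = 0.148438 * (-1.907588) = -0.283159
  p = 43/128 = 0.335938; ln(p) = -1.090829; p*ln(p) = 0.335938 * (-1.090829) = -0.366451
sum(p*ln(p)) = (-0.173287) + (-0.363485) + (-0.275858) + (-0.283159) + (-0.366451) = -1.462240
H' = -(-1.462240) = 1.462240 ≈ 1.4622

1.4622


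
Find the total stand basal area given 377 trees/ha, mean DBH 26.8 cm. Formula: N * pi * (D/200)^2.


(D/200)^2 = (26.8/200)^2 = 0.134^2 = 0.017956
Individual BA = 3.141593 * 0.017956 = 0.0564104 m^2
Stand BA = 377 * 0.0564104 = 21.2667 ≈ 21.27 m^2/ha

21.27 m^2/ha


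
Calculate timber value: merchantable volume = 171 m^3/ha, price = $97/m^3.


Value = 171 * 97 = $16587/ha

$16587/ha


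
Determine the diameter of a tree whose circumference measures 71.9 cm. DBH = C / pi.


DBH = C / pi = 71.9 / 3.141593 = 22.8865 ≈ 22.89 cm

22.89 cm


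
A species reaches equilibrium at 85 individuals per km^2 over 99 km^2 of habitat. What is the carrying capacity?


K = 85 * 99 = 8415 individuals

8415 individuals


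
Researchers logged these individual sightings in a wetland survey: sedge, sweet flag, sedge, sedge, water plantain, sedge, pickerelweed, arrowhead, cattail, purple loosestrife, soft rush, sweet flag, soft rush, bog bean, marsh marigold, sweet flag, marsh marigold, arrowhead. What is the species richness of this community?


Total individuals logged = 18
Distinct species (count of individuals): sedge (4), sweet flag (3), water plantain (1), pickerelweed (1), arrowhead (2), cattail (1), purple loosestrife (1), soft rush (2), bog bean (1), marsh marigold (2)
Species richness = number of distinct species = 10

10


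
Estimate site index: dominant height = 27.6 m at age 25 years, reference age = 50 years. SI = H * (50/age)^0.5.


50/25 = 2.00000
(2.00000)^0.5 = 1.41421
SI = 27.6 * 1.41421 = 39.0322 ≈ 39.0 m

39.0 m


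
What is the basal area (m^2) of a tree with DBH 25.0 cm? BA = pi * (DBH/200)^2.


D/200 = 25.0/200 = 0.125 m
(D/200)^2 = 0.125^2 = 0.015625
BA = 3.141593 * 0.015625 = 0.0490874 ≈ 0.0491 m^2

0.0491 m^2


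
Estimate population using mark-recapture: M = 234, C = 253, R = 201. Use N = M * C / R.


N = M * C / R = 234 * 253 / 201 = 59202 / 201 = 294.54 ≈ 295

295 individuals


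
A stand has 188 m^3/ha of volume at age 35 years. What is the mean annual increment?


MAI = 188 / 35 = 5.3714 ≈ 5.37 m^3/ha/yr

5.37 m^3/ha/yr


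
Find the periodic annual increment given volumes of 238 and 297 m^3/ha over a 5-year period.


PAI = (V2 - V1) / period = (297 - 238) / 5 = 59 / 5 = 11.80 m^3/ha/yr

11.80 m^3/ha/yr


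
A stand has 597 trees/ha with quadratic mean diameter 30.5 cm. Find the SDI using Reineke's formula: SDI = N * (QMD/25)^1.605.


QMD/25 = 30.5/25 = 1.22
(1.22)^1.605 = exp(1.605 * ln(1.22)) = exp(1.605 * 0.198851) = exp(0.319156) = 1.37597
SDI = 597 * 1.37597 = 821.454 ≈ 821

821


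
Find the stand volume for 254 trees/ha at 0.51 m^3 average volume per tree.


V_stand = 254 * 0.51 = 129.54 ≈ 129.5 m^3/ha

129.5 m^3/ha


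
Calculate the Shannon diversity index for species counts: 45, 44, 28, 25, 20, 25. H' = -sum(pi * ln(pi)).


Total N = 45 + 44 + 28 + 25 + 20 + 25 = 187
Per-species terms:
  p = 45/187 = 0.240642; ln(p) = -1.424445; p*ln(p) = 0.240642 * (-1.424445) = -0.342781
  p = 44/187 = 0.235294; ln(p) = -1.446919; p*ln(p) = 0.235294 * (-1.446919) = -0.340451
  p = 28/187 = 0.149733; ln(p) = -1.898902; p*ln(p) = 0.149733 * (-1.898902) = -0.284328
  p = 25/187 = 0.133690; ln(p) = -2.012232; p*ln(p) = 0.133690 * (-2.012232) = -0.269015
  p = 20/187 = 0.106952; ln(p) = -2.235375; p*ln(p) = 0.106952 * (-2.235375) = -0.239078
  p = 25/187 = 0.133690; ln(p) = -2.012232; p*ln(p) = 0.133690 * (-2.012232) = -0.269015
sum(p*ln(p)) = (-0.342781) + (-0.340451) + (-0.284328) + (-0.269015) + (-0.239078) + (-0.269015) = -1.744668
H' = -(-1.744668) = 1.744668 ≈ 1.7447

1.7447


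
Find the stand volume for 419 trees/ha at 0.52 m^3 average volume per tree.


V_stand = 419 * 0.52 = 217.88 ≈ 217.9 m^3/ha

217.9 m^3/ha


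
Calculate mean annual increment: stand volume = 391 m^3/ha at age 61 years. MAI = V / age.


MAI = 391 / 61 = 6.4098 ≈ 6.41 m^3/ha/yr

6.41 m^3/ha/yr


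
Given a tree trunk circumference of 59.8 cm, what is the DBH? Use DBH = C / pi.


DBH = C / pi = 59.8 / 3.141593 = 19.0349 ≈ 19.03 cm

19.03 cm


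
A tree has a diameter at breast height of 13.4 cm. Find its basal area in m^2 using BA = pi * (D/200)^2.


D/200 = 13.4/200 = 0.067 m
(D/200)^2 = 0.067^2 = 0.004489
BA = 3.141593 * 0.004489 = 0.0141026 ≈ 0.0141 m^2

0.0141 m^2


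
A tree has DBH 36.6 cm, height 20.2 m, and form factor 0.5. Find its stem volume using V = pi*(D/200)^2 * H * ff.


(D/200)^2 = (36.6/200)^2 = 0.183^2 = 0.033489
BA = 3.141593 * 0.033489 = 0.105209 m^2
V = 0.105209 * 20.2 * 0.5 = 1.06261 ≈ 1.063 m^3

1.063 m^3


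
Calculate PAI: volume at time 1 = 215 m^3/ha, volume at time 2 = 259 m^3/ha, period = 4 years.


PAI = (V2 - V1) / period = (259 - 215) / 4 = 44 / 4 = 11.00 m^3/ha/yr

11.00 m^3/ha/yr


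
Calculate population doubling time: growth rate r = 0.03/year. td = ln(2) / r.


td = ln(2) / 0.03 = 0.693147 / 0.03 = 23.1049 ≈ 23.1 years

23.1 years


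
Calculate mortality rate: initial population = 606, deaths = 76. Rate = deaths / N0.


Mortality rate = 76 / 606 = 0.125413 ≈ 0.1254

0.1254


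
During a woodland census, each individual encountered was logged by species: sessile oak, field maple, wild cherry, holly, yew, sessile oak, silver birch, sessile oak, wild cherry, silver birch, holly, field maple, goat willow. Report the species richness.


Total individuals logged = 13
Distinct species (count of individuals): sessile oak (3), field maple (2), wild cherry (2), holly (2), yew (1), silver birch (2), goat willow (1)
Species richness = number of distinct species = 7

7


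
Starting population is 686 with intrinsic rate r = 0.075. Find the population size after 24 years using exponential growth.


r*t = 0.075 * 24 = 1.8
exp(1.8) = 6.04965
N = 686 * 6.04965 = 4150.06 ≈ 4150

4150


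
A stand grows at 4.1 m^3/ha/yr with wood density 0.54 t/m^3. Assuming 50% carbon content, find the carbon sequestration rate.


C = 4.1 * 0.54 * 0.5 = 1.107 ≈ 1.11 t C/ha/yr

1.11 t C/ha/yr


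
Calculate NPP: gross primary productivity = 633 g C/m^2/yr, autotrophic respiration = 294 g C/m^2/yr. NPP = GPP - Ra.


NPP = GPP - Ra = 633 - 294 = 339 g C/m^2/yr

339 g C/m^2/yr


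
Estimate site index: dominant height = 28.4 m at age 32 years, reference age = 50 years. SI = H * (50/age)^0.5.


50/32 = 1.56250
(1.56250)^0.5 = 1.25000
SI = 28.4 * 1.25000 = 35.5000 ≈ 35.5 m

35.5 m


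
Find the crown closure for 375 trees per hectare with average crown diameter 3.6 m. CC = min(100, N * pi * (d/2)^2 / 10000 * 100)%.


(d/2)^2 = (3.6/2)^2 = 1.8^2 = 3.24
Crown area = 3.141593 * 3.24 = 10.1788 m^2
N * area / 10000 * 100 = 375 * 10.1788 / 10000 * 100 = 38.1705
CC = min(100, 38.1705) = 38.1705 ≈ 38.2%

38.2%


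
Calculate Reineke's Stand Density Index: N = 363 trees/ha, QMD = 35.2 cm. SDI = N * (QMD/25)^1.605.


QMD/25 = 35.2/25 = 1.408
(1.408)^1.605 = exp(1.605 * ln(1.408)) = exp(1.605 * 0.342170) = exp(0.549183) = 1.73184
SDI = 363 * 1.73184 = 628.658 ≈ 629

629


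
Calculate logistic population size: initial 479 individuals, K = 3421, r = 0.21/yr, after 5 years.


(K - N0)/N0 = (3421 - 479)/479 = 2942/479 = 6.14196
r*t = 0.21 * 5 = 1.05; exp(-1.05) = 0.349938
6.14196 * 0.349938 = 2.14931
1 + 2.14931 = 3.14931
N = 3421 / 3.14931 = 1086.27 ≈ 1086

1086


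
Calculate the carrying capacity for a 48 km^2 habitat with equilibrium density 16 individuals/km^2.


K = 16 * 48 = 768 individuals

768 individuals


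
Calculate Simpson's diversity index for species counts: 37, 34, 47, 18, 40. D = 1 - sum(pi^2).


Total N = 37 + 34 + 47 + 18 + 40 = 176
Per-species terms:
  p = 37/176 = 0.210227; p^2 = 0.210227^2 = 0.044195
  p = 34/176 = 0.193182; p^2 = 0.193182^2 = 0.037319
  p = 47/176 = 0.267045; p^2 = 0.267045^2 = 0.071313
  p = 18/176 = 0.102273; p^2 = 0.102273^2 = 0.010460
  p = 40/176 = 0.227273; p^2 = 0.227273^2 = 0.051653
sum(p^2) = 0.044195 + 0.037319 + 0.071313 + 0.010460 + 0.051653 = 0.214940
D = 1 - 0.214940 = 0.785060 ≈ 0.7851

0.7851


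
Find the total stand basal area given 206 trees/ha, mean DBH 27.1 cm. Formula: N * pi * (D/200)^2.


(D/200)^2 = (27.1/200)^2 = 0.1355^2 = 0.01836025
Individual BA = 3.141593 * 0.01836025 = 0.0576804 m^2
Stand BA = 206 * 0.0576804 = 11.8822 ≈ 11.88 m^2/ha

11.88 m^2/ha


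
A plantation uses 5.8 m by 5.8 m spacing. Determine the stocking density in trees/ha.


N = 10000 / 5.8^2 = 10000 / 33.64 = 297.265 ≈ 297 trees/ha

297 trees/ha


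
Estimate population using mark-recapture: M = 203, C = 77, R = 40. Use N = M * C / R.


N = M * C / R = 203 * 77 / 40 = 15631 / 40 = 390.78 ≈ 391

391 individuals


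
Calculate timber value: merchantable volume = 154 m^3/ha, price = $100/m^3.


Value = 154 * 100 = $15400/ha

$15400/ha


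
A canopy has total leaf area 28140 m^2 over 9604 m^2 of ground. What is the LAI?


LAI = 28140 / 9604 = 2.9300 ≈ 2.93

2.93


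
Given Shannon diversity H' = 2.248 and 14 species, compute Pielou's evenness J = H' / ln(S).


ln(14) = 2.63906
J = H' / ln(S) = 2.248 / 2.63906 = 0.851818 ≈ 0.8518

0.8518


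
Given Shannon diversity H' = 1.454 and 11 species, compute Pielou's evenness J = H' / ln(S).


ln(11) = 2.39790
J = H' / ln(S) = 1.454 / 2.39790 = 0.606364 ≈ 0.6064

0.6064


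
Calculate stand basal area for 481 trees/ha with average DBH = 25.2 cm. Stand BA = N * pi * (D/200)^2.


(D/200)^2 = (25.2/200)^2 = 0.126^2 = 0.015876
Individual BA = 3.141593 * 0.015876 = 0.0498759 m^2
Stand BA = 481 * 0.0498759 = 23.9903 ≈ 23.99 m^2/ha

23.99 m^2/ha


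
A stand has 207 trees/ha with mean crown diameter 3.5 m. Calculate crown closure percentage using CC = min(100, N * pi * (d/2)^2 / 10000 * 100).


(d/2)^2 = (3.5/2)^2 = 1.75^2 = 3.0625
Crown area = 3.141593 * 3.0625 = 9.62113 m^2
N * area / 10000 * 100 = 207 * 9.62113 / 10000 * 100 = 19.9157
CC = min(100, 19.9157) = 19.9157 ≈ 19.9%

19.9%


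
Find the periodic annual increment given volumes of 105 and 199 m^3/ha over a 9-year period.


PAI = (V2 - V1) / period = (199 - 105) / 9 = 94 / 9 = 10.4444 ≈ 10.44 m^3/ha/yr

10.44 m^3/ha/yr


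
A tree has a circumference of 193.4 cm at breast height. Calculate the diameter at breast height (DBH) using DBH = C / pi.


DBH = C / pi = 193.4 / 3.141593 = 61.5611 ≈ 61.56 cm

61.56 cm


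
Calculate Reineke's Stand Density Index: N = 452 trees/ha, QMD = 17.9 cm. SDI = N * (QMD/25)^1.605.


QMD/25 = 17.9/25 = 0.716
(0.716)^1.605 = exp(1.605 * ln(0.716)) = exp(1.605 * (-0.334075)) = exp(-0.536190) = 0.584973
SDI = 452 * 0.584973 = 264.408 ≈ 264

264


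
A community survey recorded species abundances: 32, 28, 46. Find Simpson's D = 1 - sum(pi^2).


Total N = 32 + 28 + 46 = 106
Per-species terms:
  p = 32/106 = 0.301887; p^2 = 0.301887^2 = 0.091136
  p = 28/106 = 0.264151; p^2 = 0.264151^2 = 0.069776
  p = 46/106 = 0.433962; p^2 = 0.433962^2 = 0.188323
sum(p^2) = 0.091136 + 0.069776 + 0.188323 = 0.349235
D = 1 - 0.349235 = 0.650765 ≈ 0.6508

0.6508


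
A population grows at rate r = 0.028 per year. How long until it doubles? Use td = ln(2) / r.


td = ln(2) / 0.028 = 0.693147 / 0.028 = 24.7553 ≈ 24.8 years

24.8 years


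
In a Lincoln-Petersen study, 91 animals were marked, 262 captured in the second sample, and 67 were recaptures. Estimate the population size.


N = M * C / R = 91 * 262 / 67 = 23842 / 67 = 355.85 ≈ 356

356 individuals


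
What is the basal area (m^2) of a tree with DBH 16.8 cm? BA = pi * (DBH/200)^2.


D/200 = 16.8/200 = 0.084 m
(D/200)^2 = 0.084^2 = 0.007056
BA = 3.141593 * 0.007056 = 0.0221671 ≈ 0.0222 m^2

0.0222 m^2


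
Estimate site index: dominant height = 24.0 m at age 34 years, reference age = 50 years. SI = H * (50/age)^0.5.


50/34 = 1.47059
(1.47059)^0.5 = 1.21268
SI = 24.0 * 1.21268 = 29.1043 ≈ 29.1 m

29.1 m


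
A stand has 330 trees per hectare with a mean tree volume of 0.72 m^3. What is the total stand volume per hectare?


V_stand = 330 * 0.72 = 237.6 m^3/ha

237.6 m^3/ha


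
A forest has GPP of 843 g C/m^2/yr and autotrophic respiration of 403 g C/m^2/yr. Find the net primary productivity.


NPP = GPP - Ra = 843 - 403 = 440 g C/m^2/yr

440 g C/m^2/yr


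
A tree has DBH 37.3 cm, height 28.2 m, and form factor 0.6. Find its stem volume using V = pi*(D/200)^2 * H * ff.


(D/200)^2 = (37.3/200)^2 = 0.1865^2 = 0.03478225
BA = 3.141593 * 0.03478225 = 0.109272 m^2
V = 0.109272 * 28.2 * 0.6 = 1.84888 ≈ 1.849 m^3

1.849 m^3


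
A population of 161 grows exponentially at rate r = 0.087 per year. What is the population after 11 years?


r*t = 0.087 * 11 = 0.957
exp(0.957) = 2.60387
N = 161 * 2.60387 = 419.223 ≈ 419

419


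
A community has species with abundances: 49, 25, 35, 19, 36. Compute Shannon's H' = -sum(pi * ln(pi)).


Total N = 49 + 25 + 35 + 19 + 36 = 164
Per-species terms:
  p = 49/164 = 0.298780; ln(p) = -1.208048; p*ln(p) = 0.298780 * (-1.208048) = -0.360941
  p = 25/164 = 0.152439; ln(p) = -1.880991; p*ln(p) = 0.152439 * (-1.880991) = -0.286736
  p = 35/164 = 0.213415; ln(p) = -1.544517; p*ln(p) = 0.213415 * (-1.544517) = -0.329623
  p = 19/164 = 0.115854; ln(p) = -2.155425; p*ln(p) = 0.115854 * (-2.155425) = -0.249715
  p = 36/164 = 0.219512; ln(p) = -1.516348; p*ln(p) = 0.219512 * (-1.516348) = -0.332857
sum(p*ln(p)) = (-0.360941) + (-0.286736) + (-0.329623) + (-0.249715) + (-0.332857) = -1.559872
H' = -(-1.559872) = 1.559872 ≈ 1.5599

1.5599


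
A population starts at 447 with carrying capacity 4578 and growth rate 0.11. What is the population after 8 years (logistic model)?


(K - N0)/N0 = (4578 - 447)/447 = 4131/447 = 9.24161
r*t = 0.11 * 8 = 0.88; exp(-0.88) = 0.414783
9.24161 * 0.414783 = 3.83326
1 + 3.83326 = 4.83326
N = 4578 / 4.83326 = 947.187 ≈ 947

947


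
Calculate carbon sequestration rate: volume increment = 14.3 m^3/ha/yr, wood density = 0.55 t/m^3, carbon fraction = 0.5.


C = 14.3 * 0.55 * 0.5 = 3.9325 ≈ 3.93 t C/ha/yr

3.93 t C/ha/yr


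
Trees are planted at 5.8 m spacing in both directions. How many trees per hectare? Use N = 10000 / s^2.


N = 10000 / 5.8^2 = 10000 / 33.64 = 297.265 ≈ 297 trees/ha

297 trees/ha


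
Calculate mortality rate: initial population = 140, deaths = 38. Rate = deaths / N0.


Mortality rate = 38 / 140 = 0.271429 ≈ 0.2714

0.2714


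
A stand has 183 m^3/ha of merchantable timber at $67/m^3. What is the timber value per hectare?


Value = 183 * 67 = $12261/ha

$12261/ha


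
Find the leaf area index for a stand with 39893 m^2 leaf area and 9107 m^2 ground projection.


LAI = 39893 / 9107 = 4.3805 ≈ 4.38

4.38


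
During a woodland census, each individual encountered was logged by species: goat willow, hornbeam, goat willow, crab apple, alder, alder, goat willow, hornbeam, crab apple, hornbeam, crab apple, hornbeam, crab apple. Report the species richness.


Total individuals logged = 13
Distinct species (count of individuals): goat willow (3), hornbeam (4), crab apple (4), alder (2)
Species richness = number of distinct species = 4

4


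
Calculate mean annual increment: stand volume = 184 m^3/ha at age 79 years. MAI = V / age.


MAI = 184 / 79 = 2.3291 ≈ 2.33 m^3/ha/yr

2.33 m^3/ha/yr


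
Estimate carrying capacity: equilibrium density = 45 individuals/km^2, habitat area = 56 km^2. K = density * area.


K = 45 * 56 = 2520 individuals

2520 individuals


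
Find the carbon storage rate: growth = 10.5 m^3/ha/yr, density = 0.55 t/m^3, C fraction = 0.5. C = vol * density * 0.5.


C = 10.5 * 0.55 * 0.5 = 2.8875 ≈ 2.89 t C/ha/yr

2.89 t C/ha/yr


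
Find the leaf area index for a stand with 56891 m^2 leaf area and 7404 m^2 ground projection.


LAI = 56891 / 7404 = 7.6838 ≈ 7.68

7.68


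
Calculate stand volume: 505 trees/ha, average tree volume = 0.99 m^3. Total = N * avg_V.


V_stand = 505 * 0.99 = 499.95 ≈ 500.0 m^3/ha

500.0 m^3/ha


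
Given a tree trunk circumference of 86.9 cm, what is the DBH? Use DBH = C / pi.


DBH = C / pi = 86.9 / 3.141593 = 27.6611 ≈ 27.66 cm

27.66 cm


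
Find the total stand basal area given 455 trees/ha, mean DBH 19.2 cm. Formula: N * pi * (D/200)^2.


(D/200)^2 = (19.2/200)^2 = 0.096^2 = 0.009216
Individual BA = 3.141593 * 0.009216 = 0.0289529 m^2
Stand BA = 455 * 0.0289529 = 13.1736 ≈ 13.17 m^2/ha

13.17 m^2/ha


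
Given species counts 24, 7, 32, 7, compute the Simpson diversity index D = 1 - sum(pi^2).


Total N = 24 + 7 + 32 + 7 = 70
Per-species terms:
  p = 24/70 = 0.342857; p^2 = 0.342857^2 = 0.117551
  p = 7/70 = 0.100000; p^2 = 0.100000^2 = 0.010000
  p = 32/70 = 0.457143; p^2 = 0.457143^2 = 0.208980
  p = 7/70 = 0.100000; p^2 = 0.100000^2 = 0.010000
sum(p^2) = 0.117551 + 0.010000 + 0.208980 + 0.010000 = 0.346531
D = 1 - 0.346531 = 0.653469 ≈ 0.6535

0.6535


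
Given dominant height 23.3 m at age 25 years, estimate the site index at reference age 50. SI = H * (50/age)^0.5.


50/25 = 2.00000
(2.00000)^0.5 = 1.41421
SI = 23.3 * 1.41421 = 32.9511 ≈ 33.0 m

33.0 m


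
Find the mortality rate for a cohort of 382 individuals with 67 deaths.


Mortality rate = 67 / 382 = 0.175393 ≈ 0.1754

0.1754


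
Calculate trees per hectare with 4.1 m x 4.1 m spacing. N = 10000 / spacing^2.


N = 10000 / 4.1^2 = 10000 / 16.81 = 594.884 ≈ 595 trees/ha

595 trees/ha


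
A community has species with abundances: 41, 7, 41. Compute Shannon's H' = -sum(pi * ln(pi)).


Total N = 41 + 7 + 41 = 89
Per-species terms:
  p = 41/89 = 0.460674; ln(p) = -0.775065; p*ln(p) = 0.460674 * (-0.775065) = -0.357052
  p = 7/89 = 0.078652; ln(p) = -2.542722; p*ln(p) = 0.078652 * (-2.542722) = -0.199990
  p = 41/89 = 0.460674; ln(p) = -0.775065; p*ln(p) = 0.460674 * (-0.775065) = -0.357052
sum(p*ln(p)) = (-0.357052) + (-0.199990) + (-0.357052) = -0.914094
H' = -(-0.914094) = 0.914094 ≈ 0.9141

0.9141


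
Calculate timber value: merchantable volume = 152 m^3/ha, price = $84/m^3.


Value = 152 * 84 = $12768/ha

$12768/ha


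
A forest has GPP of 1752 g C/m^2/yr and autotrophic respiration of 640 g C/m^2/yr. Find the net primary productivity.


NPP = GPP - Ra = 1752 - 640 = 1112 g C/m^2/yr

1112 g C/m^2/yr


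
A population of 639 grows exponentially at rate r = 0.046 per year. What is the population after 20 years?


r*t = 0.046 * 20 = 0.92
exp(0.92) = 2.50929
N = 639 * 2.50929 = 1603.44 ≈ 1603

1603


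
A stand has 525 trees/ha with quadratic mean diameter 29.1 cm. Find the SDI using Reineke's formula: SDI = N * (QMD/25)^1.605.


QMD/25 = 29.1/25 = 1.164
(1.164)^1.605 = exp(1.605 * ln(1.164)) = exp(1.605 * 0.151862) = exp(0.243739) = 1.27601
SDI = 525 * 1.27601 = 669.905 ≈ 670

670


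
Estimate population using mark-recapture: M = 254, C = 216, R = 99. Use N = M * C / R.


N = M * C / R = 254 * 216 / 99 = 54864 / 99 = 554.18 ≈ 554

554 individuals


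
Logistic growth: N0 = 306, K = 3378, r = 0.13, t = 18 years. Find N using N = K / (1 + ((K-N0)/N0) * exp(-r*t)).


(K - N0)/N0 = (3378 - 306)/306 = 3072/306 = 10.0392
r*t = 0.13 * 18 = 2.34; exp(-2.34) = 0.0963276
10.0392 * 0.0963276 = 0.967052
1 + 0.967052 = 1.96705
N = 3378 / 1.96705 = 1717.29 ≈ 1717

1717


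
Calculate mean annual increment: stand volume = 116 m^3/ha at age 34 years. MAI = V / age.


MAI = 116 / 34 = 3.4118 ≈ 3.41 m^3/ha/yr

3.41 m^3/ha/yr


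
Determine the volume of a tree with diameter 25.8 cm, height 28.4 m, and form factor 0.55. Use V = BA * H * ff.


(D/200)^2 = (25.8/200)^2 = 0.129^2 = 0.016641
BA = 3.141593 * 0.016641 = 0.0522792 m^2
V = 0.0522792 * 28.4 * 0.55 = 0.816601 ≈ 0.817 m^3

0.817 m^3


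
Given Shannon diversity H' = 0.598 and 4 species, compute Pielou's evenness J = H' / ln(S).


ln(4) = 1.38629
J = H' / ln(S) = 0.598 / 1.38629 = 0.431367 ≈ 0.4314

0.4314


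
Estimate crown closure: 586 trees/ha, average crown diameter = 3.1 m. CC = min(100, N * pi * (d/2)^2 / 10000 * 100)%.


(d/2)^2 = (3.1/2)^2 = 1.55^2 = 2.4025
Crown area = 3.141593 * 2.4025 = 7.54768 m^2
N * area / 10000 * 100 = 586 * 7.54768 / 10000 * 100 = 44.2294
CC = min(100, 44.2294) = 44.2294 ≈ 44.2%

44.2%


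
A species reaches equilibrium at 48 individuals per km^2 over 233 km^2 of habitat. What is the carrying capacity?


K = 48 * 233 = 11184 individuals

11184 individuals


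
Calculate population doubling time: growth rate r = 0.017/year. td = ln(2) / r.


td = ln(2) / 0.017 = 0.693147 / 0.017 = 40.7734 ≈ 40.8 years

40.8 years


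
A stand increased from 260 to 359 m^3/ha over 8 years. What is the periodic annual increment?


PAI = (V2 - V1) / period = (359 - 260) / 8 = 99 / 8 = 12.3750 ≈ 12.38 m^3/ha/yr

12.38 m^3/ha/yr


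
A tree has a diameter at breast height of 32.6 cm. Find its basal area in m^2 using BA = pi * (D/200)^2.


D/200 = 32.6/200 = 0.163 m
(D/200)^2 = 0.163^2 = 0.026569
BA = 3.141593 * 0.026569 = 0.0834690 ≈ 0.0835 m^2

0.0835 m^2


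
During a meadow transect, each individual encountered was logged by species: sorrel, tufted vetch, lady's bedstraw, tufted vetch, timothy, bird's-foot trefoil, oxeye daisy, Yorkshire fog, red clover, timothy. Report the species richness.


Total individuals logged = 10
Distinct species (count of individuals): sorrel (1), tufted vetch (2), lady's bedstraw (1), timothy (2), bird's-foot trefoil (1), oxeye daisy (1), Yorkshire fog (1), red clover (1)
Species richness = number of distinct species = 8

8


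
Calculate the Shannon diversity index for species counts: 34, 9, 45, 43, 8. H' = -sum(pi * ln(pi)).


Total N = 34 + 9 + 45 + 43 + 8 = 139
Per-species terms:
  p = 34/139 = 0.244604; ln(p) = -1.408115; p*ln(p) = 0.244604 * (-1.408115) = -0.344431
  p = 9/139 = 0.064748; ln(p) = -2.737252; p*ln(p) = 0.064748 * (-2.737252) = -0.177232
  p = 45/139 = 0.323741; ln(p) = -1.127811; p*ln(p) = 0.323741 * (-1.127811) = -0.365119
  p = 43/139 = 0.309353; ln(p) = -1.173272; p*ln(p) = 0.309353 * (-1.173272) = -0.362955
  p = 8/139 = 0.057554; ln(p) = -2.855032; p*ln(p) = 0.057554 * (-2.855032) = -0.164319
sum(p*ln(p)) = (-0.344431) + (-0.177232) + (-0.365119) + (-0.362955) + (-0.164319) = -1.414056
H' = -(-1.414056) = 1.414056 ≈ 1.4141

1.4141


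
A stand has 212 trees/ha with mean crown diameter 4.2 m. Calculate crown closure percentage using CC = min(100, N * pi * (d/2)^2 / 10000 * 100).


(d/2)^2 = (4.2/2)^2 = 2.1^2 = 4.41
Crown area = 3.141593 * 4.41 = 13.8544 m^2
N * area / 10000 * 100 = 212 * 13.8544 / 10000 * 100 = 29.3713
CC = min(100, 29.3713) = 29.3713 ≈ 29.4%

29.4%


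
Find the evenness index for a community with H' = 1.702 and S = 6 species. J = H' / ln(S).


ln(6) = 1.79176
J = H' / ln(S) = 1.702 / 1.79176 = 0.949904 ≈ 0.9499

0.9499


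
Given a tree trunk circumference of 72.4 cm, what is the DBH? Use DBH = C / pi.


DBH = C / pi = 72.4 / 3.141593 = 23.0456 ≈ 23.05 cm

23.05 cm


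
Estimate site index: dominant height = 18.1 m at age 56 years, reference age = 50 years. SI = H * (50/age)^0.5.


50/56 = 0.892857
(0.892857)^0.5 = 0.944911
SI = 18.1 * 0.944911 = 17.1029 ≈ 17.1 m

17.1 m


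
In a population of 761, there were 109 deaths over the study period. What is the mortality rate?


Mortality rate = 109 / 761 = 0.143233 ≈ 0.1432

0.1432


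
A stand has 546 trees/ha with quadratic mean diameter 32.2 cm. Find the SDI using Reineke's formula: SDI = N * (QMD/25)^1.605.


QMD/25 = 32.2/25 = 1.288
(1.288)^1.605 = exp(1.605 * ln(1.288)) = exp(1.605 * 0.253091) = exp(0.406211) = 1.50112
SDI = 546 * 1.50112 = 819.612 ≈ 820

820


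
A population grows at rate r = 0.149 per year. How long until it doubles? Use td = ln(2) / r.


td = ln(2) / 0.149 = 0.693147 / 0.149 = 4.65199 ≈ 4.7 years

4.7 years


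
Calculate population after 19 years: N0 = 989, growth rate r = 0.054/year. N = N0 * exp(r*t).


r*t = 0.054 * 19 = 1.026
exp(1.026) = 2.78988
N = 989 * 2.78988 = 2759.19 ≈ 2759

2759


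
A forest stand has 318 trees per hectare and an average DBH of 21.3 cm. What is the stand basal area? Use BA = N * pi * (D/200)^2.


(D/200)^2 = (21.3/200)^2 = 0.1065^2 = 0.01134225
Individual BA = 3.141593 * 0.01134225 = 0.0356327 m^2
Stand BA = 318 * 0.0356327 = 11.3312 ≈ 11.33 m^2/ha

11.33 m^2/ha


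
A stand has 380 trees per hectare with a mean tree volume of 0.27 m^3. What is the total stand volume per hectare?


V_stand = 380 * 0.27 = 102.6 m^3/ha

102.6 m^3/ha


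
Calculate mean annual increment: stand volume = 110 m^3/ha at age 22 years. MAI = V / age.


MAI = 110 / 22 = 5.00 m^3/ha/yr

5.00 m^3/ha/yr


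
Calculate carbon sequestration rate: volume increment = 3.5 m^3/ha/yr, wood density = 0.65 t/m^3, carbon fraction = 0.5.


C = 3.5 * 0.65 * 0.5 = 1.1375 ≈ 1.14 t C/ha/yr

1.14 t C/ha/yr


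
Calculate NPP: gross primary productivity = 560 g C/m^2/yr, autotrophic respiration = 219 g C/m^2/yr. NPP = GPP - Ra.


NPP = GPP - Ra = 560 - 219 = 341 g C/m^2/yr

341 g C/m^2/yr


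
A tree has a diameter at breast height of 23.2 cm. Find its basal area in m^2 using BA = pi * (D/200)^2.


D/200 = 23.2/200 = 0.116 m
(D/200)^2 = 0.116^2 = 0.013456
BA = 3.141593 * 0.013456 = 0.0422733 ≈ 0.0423 m^2

0.0423 m^2


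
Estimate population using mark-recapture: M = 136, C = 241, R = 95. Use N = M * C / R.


N = M * C / R = 136 * 241 / 95 = 32776 / 95 = 345.01 ≈ 345

345 individuals


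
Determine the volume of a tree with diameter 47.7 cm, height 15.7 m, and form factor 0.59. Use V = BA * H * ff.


(D/200)^2 = (47.7/200)^2 = 0.2385^2 = 0.05688225
BA = 3.141593 * 0.05688225 = 0.178701 m^2
V = 0.178701 * 15.7 * 0.59 = 1.65531 ≈ 1.655 m^3

1.655 m^3


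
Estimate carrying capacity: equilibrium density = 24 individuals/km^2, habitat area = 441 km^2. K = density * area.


K = 24 * 441 = 10584 individuals

10584 individuals


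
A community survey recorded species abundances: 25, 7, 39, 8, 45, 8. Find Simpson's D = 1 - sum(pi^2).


Total N = 25 + 7 + 39 + 8 + 45 + 8 = 132
Per-species terms:
  p = 25/132 = 0.189394; p^2 = 0.189394^2 = 0.035870
  p = 7/132 = 0.053030; p^2 = 0.053030^2 = 0.002812
  p = 39/132 = 0.295455; p^2 = 0.295455^2 = 0.087294
  p = 8/132 = 0.060606; p^2 = 0.060606^2 = 0.003673
  p = 45/132 = 0.340909; p^2 = 0.340909^2 = 0.116219
  p = 8/132 = 0.060606; p^2 = 0.060606^2 = 0.003673
sum(p^2) = 0.035870 + 0.002812 + 0.087294 + 0.003673 + 0.116219 + 0.003673 = 0.249541
D = 1 - 0.249541 = 0.750459 ≈ 0.7505

0.7505


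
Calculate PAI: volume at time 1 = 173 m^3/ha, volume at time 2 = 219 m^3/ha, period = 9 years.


PAI = (V2 - V1) / period = (219 - 173) / 9 = 46 / 9 = 5.1111 ≈ 5.11 m^3/ha/yr

5.11 m^3/ha/yr


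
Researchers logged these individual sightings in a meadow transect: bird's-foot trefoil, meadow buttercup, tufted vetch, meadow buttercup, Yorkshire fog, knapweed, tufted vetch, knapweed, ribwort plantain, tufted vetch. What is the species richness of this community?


Total individuals logged = 10
Distinct species (count of individuals): bird's-foot trefoil (1), meadow buttercup (2), tufted vetch (3), Yorkshire fog (1), knapweed (2), ribwort plantain (1)
Species richness = number of distinct species = 6

6


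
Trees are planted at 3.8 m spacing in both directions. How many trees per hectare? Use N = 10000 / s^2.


N = 10000 / 3.8^2 = 10000 / 14.44 = 692.521 ≈ 693 trees/ha

693 trees/ha


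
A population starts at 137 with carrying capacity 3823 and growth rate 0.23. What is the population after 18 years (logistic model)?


(K - N0)/N0 = (3823 - 137)/137 = 3686/137 = 26.9051
r*t = 0.23 * 18 = 4.14; exp(-4.14) = 0.0159229
26.9051 * 0.0159229 = 0.428407
1 + 0.428407 = 1.42841
N = 3823 / 1.42841 = 2676.40 ≈ 2676

2676


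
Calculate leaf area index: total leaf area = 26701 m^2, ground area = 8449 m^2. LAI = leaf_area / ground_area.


LAI = 26701 / 8449 = 3.1603 ≈ 3.16

3.16


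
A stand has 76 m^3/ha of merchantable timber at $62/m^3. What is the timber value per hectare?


Value = 76 * 62 = $4712/ha

$4712/ha


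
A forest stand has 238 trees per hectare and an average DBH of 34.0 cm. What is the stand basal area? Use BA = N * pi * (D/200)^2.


(D/200)^2 = (34.0/200)^2 = 0.17^2 = 0.0289
Individual BA = 3.141593 * 0.0289 = 0.0907920 m^2
Stand BA = 238 * 0.0907920 = 21.6085 ≈ 21.61 m^2/ha

21.61 m^2/ha


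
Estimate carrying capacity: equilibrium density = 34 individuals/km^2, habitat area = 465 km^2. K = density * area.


K = 34 * 465 = 15810 individuals

15810 individuals


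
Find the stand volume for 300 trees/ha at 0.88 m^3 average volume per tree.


V_stand = 300 * 0.88 = 264.0 m^3/ha

264.0 m^3/ha


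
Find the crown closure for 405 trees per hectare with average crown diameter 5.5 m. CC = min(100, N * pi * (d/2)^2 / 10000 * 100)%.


(d/2)^2 = (5.5/2)^2 = 2.75^2 = 7.5625
Crown area = 3.141593 * 7.5625 = 23.7583 m^2
N * area / 10000 * 100 = 405 * 23.7583 / 10000 * 100 = 96.2211
CC = min(100, 96.2211) = 96.2211 ≈ 96.2%

96.2%


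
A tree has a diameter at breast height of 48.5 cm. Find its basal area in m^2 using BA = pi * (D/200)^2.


D/200 = 48.5/200 = 0.2425 m
(D/200)^2 = 0.2425^2 = 0.05880625
BA = 3.141593 * 0.05880625 = 0.184745 ≈ 0.1847 m^2

0.1847 m^2


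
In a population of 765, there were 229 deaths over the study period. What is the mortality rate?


Mortality rate = 229 / 765 = 0.299346 ≈ 0.2993

0.2993


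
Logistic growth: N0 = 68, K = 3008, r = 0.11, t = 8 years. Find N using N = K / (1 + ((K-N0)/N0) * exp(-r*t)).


(K - N0)/N0 = (3008 - 68)/68 = 2940/68 = 43.2353
r*t = 0.11 * 8 = 0.88; exp(-0.88) = 0.414783
43.2353 * 0.414783 = 17.9333
1 + 17.9333 = 18.9333
N = 3008 / 18.9333 = 158.874 ≈ 159

159


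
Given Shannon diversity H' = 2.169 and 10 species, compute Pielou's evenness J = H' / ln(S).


ln(10) = 2.30259
J = H' / ln(S) = 2.169 / 2.30259 = 0.941983 ≈ 0.9420

0.9420


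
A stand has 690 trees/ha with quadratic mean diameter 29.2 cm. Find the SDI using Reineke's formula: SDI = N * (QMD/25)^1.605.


QMD/25 = 29.2/25 = 1.168
(1.168)^1.605 = exp(1.605 * ln(1.168)) = exp(1.605 * 0.155293) = exp(0.249245) = 1.28306
SDI = 690 * 1.28306 = 885.311 ≈ 885

885


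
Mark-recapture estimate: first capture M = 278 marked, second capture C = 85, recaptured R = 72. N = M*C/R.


N = M * C / R = 278 * 85 / 72 = 23630 / 72 = 328.19 ≈ 328

328 individuals


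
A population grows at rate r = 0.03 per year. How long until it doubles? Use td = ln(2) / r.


td = ln(2) / 0.03 = 0.693147 / 0.03 = 23.1049 ≈ 23.1 years

23.1 years


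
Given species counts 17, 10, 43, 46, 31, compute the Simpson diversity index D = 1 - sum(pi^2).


Total N = 17 + 10 + 43 + 46 + 31 = 147
Per-species terms:
  p = 17/147 = 0.115646; p^2 = 0.115646^2 = 0.013374
  p = 10/147 = 0.068027; p^2 = 0.068027^2 = 0.004628
  p = 43/147 = 0.292517; p^2 = 0.292517^2 = 0.085566
  p = 46/147 = 0.312925; p^2 = 0.312925^2 = 0.097922
  p = 31/147 = 0.210884; p^2 = 0.210884^2 = 0.044472
sum(p^2) = 0.013374 + 0.004628 + 0.085566 + 0.097922 + 0.044472 = 0.245962
D = 1 - 0.245962 = 0.754038 ≈ 0.7540

0.7540


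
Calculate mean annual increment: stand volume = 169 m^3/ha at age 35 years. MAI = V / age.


MAI = 169 / 35 = 4.8286 ≈ 4.83 m^3/ha/yr

4.83 m^3/ha/yr


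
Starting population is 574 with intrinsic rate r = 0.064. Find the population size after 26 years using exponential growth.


r*t = 0.064 * 26 = 1.664
exp(1.664) = 5.28039
N = 574 * 5.28039 = 3030.94 ≈ 3031

3031


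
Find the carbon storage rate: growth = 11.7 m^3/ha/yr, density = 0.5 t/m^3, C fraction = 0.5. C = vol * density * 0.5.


C = 11.7 * 0.5 * 0.5 = 2.925 ≈ 2.93 t C/ha/yr

2.93 t C/ha/yr


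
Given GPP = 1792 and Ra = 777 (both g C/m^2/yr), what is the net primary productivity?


NPP = GPP - Ra = 1792 - 777 = 1015 g C/m^2/yr

1015 g C/m^2/yr


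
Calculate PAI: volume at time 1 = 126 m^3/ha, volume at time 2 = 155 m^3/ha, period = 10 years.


PAI = (V2 - V1) / period = (155 - 126) / 10 = 29 / 10 = 2.90 m^3/ha/yr

2.90 m^3/ha/yr


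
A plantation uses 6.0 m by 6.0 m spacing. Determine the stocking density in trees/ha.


N = 10000 / 6.0^2 = 10000 / 36 = 277.778 ≈ 278 trees/ha

278 trees/ha


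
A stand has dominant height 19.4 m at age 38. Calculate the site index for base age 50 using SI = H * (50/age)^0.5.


50/38 = 1.31579
(1.31579)^0.5 = 1.14708
SI = 19.4 * 1.14708 = 22.2534 ≈ 22.3 m

22.3 m


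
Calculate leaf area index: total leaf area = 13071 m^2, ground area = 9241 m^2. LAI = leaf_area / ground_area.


LAI = 13071 / 9241 = 1.4145 ≈ 1.41

1.41


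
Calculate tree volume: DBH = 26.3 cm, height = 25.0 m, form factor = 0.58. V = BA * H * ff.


(D/200)^2 = (26.3/200)^2 = 0.1315^2 = 0.01729225
BA = 3.141593 * 0.01729225 = 0.0543252 m^2
V = 0.0543252 * 25.0 * 0.58 = 0.787715 ≈ 0.788 m^3

0.788 m^3


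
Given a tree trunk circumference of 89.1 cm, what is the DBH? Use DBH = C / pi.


DBH = C / pi = 89.1 / 3.141593 = 28.3614 ≈ 28.36 cm

28.36 cm


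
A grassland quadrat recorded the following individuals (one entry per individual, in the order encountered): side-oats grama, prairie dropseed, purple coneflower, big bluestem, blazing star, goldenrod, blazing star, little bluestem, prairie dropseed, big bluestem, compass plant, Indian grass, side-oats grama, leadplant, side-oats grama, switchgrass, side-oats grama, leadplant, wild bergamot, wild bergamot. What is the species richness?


Total individuals logged = 20
Distinct species (count of individuals): side-oats grama (4), prairie dropseed (2), purple coneflower (1), big bluestem (2), blazing star (2), goldenrod (1), little bluestem (1), compass plant (1), Indian grass (1), leadplant (2), switchgrass (1), wild bergamot (2)
Species richness = number of distinct species = 12

12
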